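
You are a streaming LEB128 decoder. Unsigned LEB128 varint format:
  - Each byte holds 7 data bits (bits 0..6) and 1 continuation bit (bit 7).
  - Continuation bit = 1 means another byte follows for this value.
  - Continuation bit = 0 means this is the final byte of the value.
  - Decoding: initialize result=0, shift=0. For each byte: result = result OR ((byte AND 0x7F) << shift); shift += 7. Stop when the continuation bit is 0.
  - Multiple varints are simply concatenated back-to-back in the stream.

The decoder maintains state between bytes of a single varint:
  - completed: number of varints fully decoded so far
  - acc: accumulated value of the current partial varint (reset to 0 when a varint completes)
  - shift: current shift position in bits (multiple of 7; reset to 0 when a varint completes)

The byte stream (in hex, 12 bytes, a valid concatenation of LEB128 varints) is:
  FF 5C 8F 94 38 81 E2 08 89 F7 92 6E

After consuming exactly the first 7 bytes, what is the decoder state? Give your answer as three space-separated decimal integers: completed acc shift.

byte[0]=0xFF cont=1 payload=0x7F: acc |= 127<<0 -> completed=0 acc=127 shift=7
byte[1]=0x5C cont=0 payload=0x5C: varint #1 complete (value=11903); reset -> completed=1 acc=0 shift=0
byte[2]=0x8F cont=1 payload=0x0F: acc |= 15<<0 -> completed=1 acc=15 shift=7
byte[3]=0x94 cont=1 payload=0x14: acc |= 20<<7 -> completed=1 acc=2575 shift=14
byte[4]=0x38 cont=0 payload=0x38: varint #2 complete (value=920079); reset -> completed=2 acc=0 shift=0
byte[5]=0x81 cont=1 payload=0x01: acc |= 1<<0 -> completed=2 acc=1 shift=7
byte[6]=0xE2 cont=1 payload=0x62: acc |= 98<<7 -> completed=2 acc=12545 shift=14

Answer: 2 12545 14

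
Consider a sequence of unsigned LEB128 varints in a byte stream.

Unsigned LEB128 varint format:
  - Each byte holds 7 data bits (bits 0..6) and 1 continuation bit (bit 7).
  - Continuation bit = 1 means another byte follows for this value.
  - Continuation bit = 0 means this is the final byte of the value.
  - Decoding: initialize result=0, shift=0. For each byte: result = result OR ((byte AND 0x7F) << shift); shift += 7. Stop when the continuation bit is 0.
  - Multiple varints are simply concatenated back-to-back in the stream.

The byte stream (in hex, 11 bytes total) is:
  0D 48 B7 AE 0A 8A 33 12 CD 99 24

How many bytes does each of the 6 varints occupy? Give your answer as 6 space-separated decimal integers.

  byte[0]=0x0D cont=0 payload=0x0D=13: acc |= 13<<0 -> acc=13 shift=7 [end]
Varint 1: bytes[0:1] = 0D -> value 13 (1 byte(s))
  byte[1]=0x48 cont=0 payload=0x48=72: acc |= 72<<0 -> acc=72 shift=7 [end]
Varint 2: bytes[1:2] = 48 -> value 72 (1 byte(s))
  byte[2]=0xB7 cont=1 payload=0x37=55: acc |= 55<<0 -> acc=55 shift=7
  byte[3]=0xAE cont=1 payload=0x2E=46: acc |= 46<<7 -> acc=5943 shift=14
  byte[4]=0x0A cont=0 payload=0x0A=10: acc |= 10<<14 -> acc=169783 shift=21 [end]
Varint 3: bytes[2:5] = B7 AE 0A -> value 169783 (3 byte(s))
  byte[5]=0x8A cont=1 payload=0x0A=10: acc |= 10<<0 -> acc=10 shift=7
  byte[6]=0x33 cont=0 payload=0x33=51: acc |= 51<<7 -> acc=6538 shift=14 [end]
Varint 4: bytes[5:7] = 8A 33 -> value 6538 (2 byte(s))
  byte[7]=0x12 cont=0 payload=0x12=18: acc |= 18<<0 -> acc=18 shift=7 [end]
Varint 5: bytes[7:8] = 12 -> value 18 (1 byte(s))
  byte[8]=0xCD cont=1 payload=0x4D=77: acc |= 77<<0 -> acc=77 shift=7
  byte[9]=0x99 cont=1 payload=0x19=25: acc |= 25<<7 -> acc=3277 shift=14
  byte[10]=0x24 cont=0 payload=0x24=36: acc |= 36<<14 -> acc=593101 shift=21 [end]
Varint 6: bytes[8:11] = CD 99 24 -> value 593101 (3 byte(s))

Answer: 1 1 3 2 1 3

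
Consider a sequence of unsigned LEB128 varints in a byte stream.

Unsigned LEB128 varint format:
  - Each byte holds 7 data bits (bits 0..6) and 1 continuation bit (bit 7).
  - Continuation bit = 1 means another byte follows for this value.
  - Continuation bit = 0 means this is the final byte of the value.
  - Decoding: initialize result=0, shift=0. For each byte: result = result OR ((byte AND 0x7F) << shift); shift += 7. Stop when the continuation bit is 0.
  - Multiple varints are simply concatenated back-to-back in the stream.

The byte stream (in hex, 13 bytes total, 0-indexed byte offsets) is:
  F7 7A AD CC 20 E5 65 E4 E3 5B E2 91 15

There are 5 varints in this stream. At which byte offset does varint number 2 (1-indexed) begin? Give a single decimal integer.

  byte[0]=0xF7 cont=1 payload=0x77=119: acc |= 119<<0 -> acc=119 shift=7
  byte[1]=0x7A cont=0 payload=0x7A=122: acc |= 122<<7 -> acc=15735 shift=14 [end]
Varint 1: bytes[0:2] = F7 7A -> value 15735 (2 byte(s))
  byte[2]=0xAD cont=1 payload=0x2D=45: acc |= 45<<0 -> acc=45 shift=7
  byte[3]=0xCC cont=1 payload=0x4C=76: acc |= 76<<7 -> acc=9773 shift=14
  byte[4]=0x20 cont=0 payload=0x20=32: acc |= 32<<14 -> acc=534061 shift=21 [end]
Varint 2: bytes[2:5] = AD CC 20 -> value 534061 (3 byte(s))
  byte[5]=0xE5 cont=1 payload=0x65=101: acc |= 101<<0 -> acc=101 shift=7
  byte[6]=0x65 cont=0 payload=0x65=101: acc |= 101<<7 -> acc=13029 shift=14 [end]
Varint 3: bytes[5:7] = E5 65 -> value 13029 (2 byte(s))
  byte[7]=0xE4 cont=1 payload=0x64=100: acc |= 100<<0 -> acc=100 shift=7
  byte[8]=0xE3 cont=1 payload=0x63=99: acc |= 99<<7 -> acc=12772 shift=14
  byte[9]=0x5B cont=0 payload=0x5B=91: acc |= 91<<14 -> acc=1503716 shift=21 [end]
Varint 4: bytes[7:10] = E4 E3 5B -> value 1503716 (3 byte(s))
  byte[10]=0xE2 cont=1 payload=0x62=98: acc |= 98<<0 -> acc=98 shift=7
  byte[11]=0x91 cont=1 payload=0x11=17: acc |= 17<<7 -> acc=2274 shift=14
  byte[12]=0x15 cont=0 payload=0x15=21: acc |= 21<<14 -> acc=346338 shift=21 [end]
Varint 5: bytes[10:13] = E2 91 15 -> value 346338 (3 byte(s))

Answer: 2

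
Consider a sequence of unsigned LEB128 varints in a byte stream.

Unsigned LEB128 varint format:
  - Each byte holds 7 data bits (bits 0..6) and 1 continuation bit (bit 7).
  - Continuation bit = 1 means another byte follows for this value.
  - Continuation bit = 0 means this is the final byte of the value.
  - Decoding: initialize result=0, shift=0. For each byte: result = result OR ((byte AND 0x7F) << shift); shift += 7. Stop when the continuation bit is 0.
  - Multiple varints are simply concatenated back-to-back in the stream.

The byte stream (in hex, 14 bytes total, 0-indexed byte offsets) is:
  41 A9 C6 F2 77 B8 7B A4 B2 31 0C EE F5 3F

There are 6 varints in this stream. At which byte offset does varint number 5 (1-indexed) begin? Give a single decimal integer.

Answer: 10

Derivation:
  byte[0]=0x41 cont=0 payload=0x41=65: acc |= 65<<0 -> acc=65 shift=7 [end]
Varint 1: bytes[0:1] = 41 -> value 65 (1 byte(s))
  byte[1]=0xA9 cont=1 payload=0x29=41: acc |= 41<<0 -> acc=41 shift=7
  byte[2]=0xC6 cont=1 payload=0x46=70: acc |= 70<<7 -> acc=9001 shift=14
  byte[3]=0xF2 cont=1 payload=0x72=114: acc |= 114<<14 -> acc=1876777 shift=21
  byte[4]=0x77 cont=0 payload=0x77=119: acc |= 119<<21 -> acc=251437865 shift=28 [end]
Varint 2: bytes[1:5] = A9 C6 F2 77 -> value 251437865 (4 byte(s))
  byte[5]=0xB8 cont=1 payload=0x38=56: acc |= 56<<0 -> acc=56 shift=7
  byte[6]=0x7B cont=0 payload=0x7B=123: acc |= 123<<7 -> acc=15800 shift=14 [end]
Varint 3: bytes[5:7] = B8 7B -> value 15800 (2 byte(s))
  byte[7]=0xA4 cont=1 payload=0x24=36: acc |= 36<<0 -> acc=36 shift=7
  byte[8]=0xB2 cont=1 payload=0x32=50: acc |= 50<<7 -> acc=6436 shift=14
  byte[9]=0x31 cont=0 payload=0x31=49: acc |= 49<<14 -> acc=809252 shift=21 [end]
Varint 4: bytes[7:10] = A4 B2 31 -> value 809252 (3 byte(s))
  byte[10]=0x0C cont=0 payload=0x0C=12: acc |= 12<<0 -> acc=12 shift=7 [end]
Varint 5: bytes[10:11] = 0C -> value 12 (1 byte(s))
  byte[11]=0xEE cont=1 payload=0x6E=110: acc |= 110<<0 -> acc=110 shift=7
  byte[12]=0xF5 cont=1 payload=0x75=117: acc |= 117<<7 -> acc=15086 shift=14
  byte[13]=0x3F cont=0 payload=0x3F=63: acc |= 63<<14 -> acc=1047278 shift=21 [end]
Varint 6: bytes[11:14] = EE F5 3F -> value 1047278 (3 byte(s))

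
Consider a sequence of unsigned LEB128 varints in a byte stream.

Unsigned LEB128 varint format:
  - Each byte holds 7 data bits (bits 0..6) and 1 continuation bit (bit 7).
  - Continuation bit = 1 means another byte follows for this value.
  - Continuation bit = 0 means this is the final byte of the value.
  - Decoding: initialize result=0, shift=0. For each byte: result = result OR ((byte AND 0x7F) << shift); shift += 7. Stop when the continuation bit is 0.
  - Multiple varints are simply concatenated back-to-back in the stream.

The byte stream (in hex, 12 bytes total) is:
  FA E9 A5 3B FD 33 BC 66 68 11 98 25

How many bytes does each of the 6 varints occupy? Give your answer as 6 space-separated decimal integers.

  byte[0]=0xFA cont=1 payload=0x7A=122: acc |= 122<<0 -> acc=122 shift=7
  byte[1]=0xE9 cont=1 payload=0x69=105: acc |= 105<<7 -> acc=13562 shift=14
  byte[2]=0xA5 cont=1 payload=0x25=37: acc |= 37<<14 -> acc=619770 shift=21
  byte[3]=0x3B cont=0 payload=0x3B=59: acc |= 59<<21 -> acc=124351738 shift=28 [end]
Varint 1: bytes[0:4] = FA E9 A5 3B -> value 124351738 (4 byte(s))
  byte[4]=0xFD cont=1 payload=0x7D=125: acc |= 125<<0 -> acc=125 shift=7
  byte[5]=0x33 cont=0 payload=0x33=51: acc |= 51<<7 -> acc=6653 shift=14 [end]
Varint 2: bytes[4:6] = FD 33 -> value 6653 (2 byte(s))
  byte[6]=0xBC cont=1 payload=0x3C=60: acc |= 60<<0 -> acc=60 shift=7
  byte[7]=0x66 cont=0 payload=0x66=102: acc |= 102<<7 -> acc=13116 shift=14 [end]
Varint 3: bytes[6:8] = BC 66 -> value 13116 (2 byte(s))
  byte[8]=0x68 cont=0 payload=0x68=104: acc |= 104<<0 -> acc=104 shift=7 [end]
Varint 4: bytes[8:9] = 68 -> value 104 (1 byte(s))
  byte[9]=0x11 cont=0 payload=0x11=17: acc |= 17<<0 -> acc=17 shift=7 [end]
Varint 5: bytes[9:10] = 11 -> value 17 (1 byte(s))
  byte[10]=0x98 cont=1 payload=0x18=24: acc |= 24<<0 -> acc=24 shift=7
  byte[11]=0x25 cont=0 payload=0x25=37: acc |= 37<<7 -> acc=4760 shift=14 [end]
Varint 6: bytes[10:12] = 98 25 -> value 4760 (2 byte(s))

Answer: 4 2 2 1 1 2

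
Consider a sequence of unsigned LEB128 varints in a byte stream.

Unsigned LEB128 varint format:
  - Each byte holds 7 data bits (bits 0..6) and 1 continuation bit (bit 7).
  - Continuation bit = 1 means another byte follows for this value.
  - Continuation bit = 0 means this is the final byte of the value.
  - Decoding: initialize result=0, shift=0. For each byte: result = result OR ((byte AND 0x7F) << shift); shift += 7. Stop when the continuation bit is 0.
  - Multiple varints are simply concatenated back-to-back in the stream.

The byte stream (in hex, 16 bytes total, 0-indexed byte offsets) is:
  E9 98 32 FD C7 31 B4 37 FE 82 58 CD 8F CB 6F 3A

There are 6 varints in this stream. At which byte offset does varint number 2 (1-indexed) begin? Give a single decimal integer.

  byte[0]=0xE9 cont=1 payload=0x69=105: acc |= 105<<0 -> acc=105 shift=7
  byte[1]=0x98 cont=1 payload=0x18=24: acc |= 24<<7 -> acc=3177 shift=14
  byte[2]=0x32 cont=0 payload=0x32=50: acc |= 50<<14 -> acc=822377 shift=21 [end]
Varint 1: bytes[0:3] = E9 98 32 -> value 822377 (3 byte(s))
  byte[3]=0xFD cont=1 payload=0x7D=125: acc |= 125<<0 -> acc=125 shift=7
  byte[4]=0xC7 cont=1 payload=0x47=71: acc |= 71<<7 -> acc=9213 shift=14
  byte[5]=0x31 cont=0 payload=0x31=49: acc |= 49<<14 -> acc=812029 shift=21 [end]
Varint 2: bytes[3:6] = FD C7 31 -> value 812029 (3 byte(s))
  byte[6]=0xB4 cont=1 payload=0x34=52: acc |= 52<<0 -> acc=52 shift=7
  byte[7]=0x37 cont=0 payload=0x37=55: acc |= 55<<7 -> acc=7092 shift=14 [end]
Varint 3: bytes[6:8] = B4 37 -> value 7092 (2 byte(s))
  byte[8]=0xFE cont=1 payload=0x7E=126: acc |= 126<<0 -> acc=126 shift=7
  byte[9]=0x82 cont=1 payload=0x02=2: acc |= 2<<7 -> acc=382 shift=14
  byte[10]=0x58 cont=0 payload=0x58=88: acc |= 88<<14 -> acc=1442174 shift=21 [end]
Varint 4: bytes[8:11] = FE 82 58 -> value 1442174 (3 byte(s))
  byte[11]=0xCD cont=1 payload=0x4D=77: acc |= 77<<0 -> acc=77 shift=7
  byte[12]=0x8F cont=1 payload=0x0F=15: acc |= 15<<7 -> acc=1997 shift=14
  byte[13]=0xCB cont=1 payload=0x4B=75: acc |= 75<<14 -> acc=1230797 shift=21
  byte[14]=0x6F cont=0 payload=0x6F=111: acc |= 111<<21 -> acc=234014669 shift=28 [end]
Varint 5: bytes[11:15] = CD 8F CB 6F -> value 234014669 (4 byte(s))
  byte[15]=0x3A cont=0 payload=0x3A=58: acc |= 58<<0 -> acc=58 shift=7 [end]
Varint 6: bytes[15:16] = 3A -> value 58 (1 byte(s))

Answer: 3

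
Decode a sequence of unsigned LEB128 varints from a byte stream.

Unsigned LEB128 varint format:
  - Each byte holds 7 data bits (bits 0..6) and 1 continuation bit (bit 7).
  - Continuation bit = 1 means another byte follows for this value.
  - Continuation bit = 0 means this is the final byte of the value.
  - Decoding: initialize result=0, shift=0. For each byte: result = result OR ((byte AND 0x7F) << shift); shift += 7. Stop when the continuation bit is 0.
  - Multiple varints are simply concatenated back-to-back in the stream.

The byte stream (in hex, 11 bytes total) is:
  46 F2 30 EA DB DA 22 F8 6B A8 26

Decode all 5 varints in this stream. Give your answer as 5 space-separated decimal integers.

  byte[0]=0x46 cont=0 payload=0x46=70: acc |= 70<<0 -> acc=70 shift=7 [end]
Varint 1: bytes[0:1] = 46 -> value 70 (1 byte(s))
  byte[1]=0xF2 cont=1 payload=0x72=114: acc |= 114<<0 -> acc=114 shift=7
  byte[2]=0x30 cont=0 payload=0x30=48: acc |= 48<<7 -> acc=6258 shift=14 [end]
Varint 2: bytes[1:3] = F2 30 -> value 6258 (2 byte(s))
  byte[3]=0xEA cont=1 payload=0x6A=106: acc |= 106<<0 -> acc=106 shift=7
  byte[4]=0xDB cont=1 payload=0x5B=91: acc |= 91<<7 -> acc=11754 shift=14
  byte[5]=0xDA cont=1 payload=0x5A=90: acc |= 90<<14 -> acc=1486314 shift=21
  byte[6]=0x22 cont=0 payload=0x22=34: acc |= 34<<21 -> acc=72789482 shift=28 [end]
Varint 3: bytes[3:7] = EA DB DA 22 -> value 72789482 (4 byte(s))
  byte[7]=0xF8 cont=1 payload=0x78=120: acc |= 120<<0 -> acc=120 shift=7
  byte[8]=0x6B cont=0 payload=0x6B=107: acc |= 107<<7 -> acc=13816 shift=14 [end]
Varint 4: bytes[7:9] = F8 6B -> value 13816 (2 byte(s))
  byte[9]=0xA8 cont=1 payload=0x28=40: acc |= 40<<0 -> acc=40 shift=7
  byte[10]=0x26 cont=0 payload=0x26=38: acc |= 38<<7 -> acc=4904 shift=14 [end]
Varint 5: bytes[9:11] = A8 26 -> value 4904 (2 byte(s))

Answer: 70 6258 72789482 13816 4904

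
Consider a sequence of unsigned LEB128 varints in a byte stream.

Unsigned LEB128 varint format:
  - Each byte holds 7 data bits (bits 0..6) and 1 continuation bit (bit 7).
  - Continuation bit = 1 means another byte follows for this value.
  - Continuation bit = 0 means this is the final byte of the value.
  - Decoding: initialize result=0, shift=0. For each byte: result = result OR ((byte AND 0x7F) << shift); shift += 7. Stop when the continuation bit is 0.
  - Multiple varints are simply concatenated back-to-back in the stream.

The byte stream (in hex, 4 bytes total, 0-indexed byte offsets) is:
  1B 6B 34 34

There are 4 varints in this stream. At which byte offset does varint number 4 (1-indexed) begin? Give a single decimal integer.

  byte[0]=0x1B cont=0 payload=0x1B=27: acc |= 27<<0 -> acc=27 shift=7 [end]
Varint 1: bytes[0:1] = 1B -> value 27 (1 byte(s))
  byte[1]=0x6B cont=0 payload=0x6B=107: acc |= 107<<0 -> acc=107 shift=7 [end]
Varint 2: bytes[1:2] = 6B -> value 107 (1 byte(s))
  byte[2]=0x34 cont=0 payload=0x34=52: acc |= 52<<0 -> acc=52 shift=7 [end]
Varint 3: bytes[2:3] = 34 -> value 52 (1 byte(s))
  byte[3]=0x34 cont=0 payload=0x34=52: acc |= 52<<0 -> acc=52 shift=7 [end]
Varint 4: bytes[3:4] = 34 -> value 52 (1 byte(s))

Answer: 3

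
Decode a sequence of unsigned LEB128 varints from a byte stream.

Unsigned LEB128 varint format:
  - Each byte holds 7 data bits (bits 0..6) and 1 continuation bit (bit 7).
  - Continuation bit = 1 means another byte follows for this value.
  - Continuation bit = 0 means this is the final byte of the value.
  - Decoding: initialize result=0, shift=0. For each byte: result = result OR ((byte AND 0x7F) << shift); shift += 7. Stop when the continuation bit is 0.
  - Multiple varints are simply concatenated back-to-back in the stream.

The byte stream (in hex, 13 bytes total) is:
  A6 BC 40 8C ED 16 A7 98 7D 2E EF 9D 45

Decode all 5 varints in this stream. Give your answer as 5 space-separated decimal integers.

  byte[0]=0xA6 cont=1 payload=0x26=38: acc |= 38<<0 -> acc=38 shift=7
  byte[1]=0xBC cont=1 payload=0x3C=60: acc |= 60<<7 -> acc=7718 shift=14
  byte[2]=0x40 cont=0 payload=0x40=64: acc |= 64<<14 -> acc=1056294 shift=21 [end]
Varint 1: bytes[0:3] = A6 BC 40 -> value 1056294 (3 byte(s))
  byte[3]=0x8C cont=1 payload=0x0C=12: acc |= 12<<0 -> acc=12 shift=7
  byte[4]=0xED cont=1 payload=0x6D=109: acc |= 109<<7 -> acc=13964 shift=14
  byte[5]=0x16 cont=0 payload=0x16=22: acc |= 22<<14 -> acc=374412 shift=21 [end]
Varint 2: bytes[3:6] = 8C ED 16 -> value 374412 (3 byte(s))
  byte[6]=0xA7 cont=1 payload=0x27=39: acc |= 39<<0 -> acc=39 shift=7
  byte[7]=0x98 cont=1 payload=0x18=24: acc |= 24<<7 -> acc=3111 shift=14
  byte[8]=0x7D cont=0 payload=0x7D=125: acc |= 125<<14 -> acc=2051111 shift=21 [end]
Varint 3: bytes[6:9] = A7 98 7D -> value 2051111 (3 byte(s))
  byte[9]=0x2E cont=0 payload=0x2E=46: acc |= 46<<0 -> acc=46 shift=7 [end]
Varint 4: bytes[9:10] = 2E -> value 46 (1 byte(s))
  byte[10]=0xEF cont=1 payload=0x6F=111: acc |= 111<<0 -> acc=111 shift=7
  byte[11]=0x9D cont=1 payload=0x1D=29: acc |= 29<<7 -> acc=3823 shift=14
  byte[12]=0x45 cont=0 payload=0x45=69: acc |= 69<<14 -> acc=1134319 shift=21 [end]
Varint 5: bytes[10:13] = EF 9D 45 -> value 1134319 (3 byte(s))

Answer: 1056294 374412 2051111 46 1134319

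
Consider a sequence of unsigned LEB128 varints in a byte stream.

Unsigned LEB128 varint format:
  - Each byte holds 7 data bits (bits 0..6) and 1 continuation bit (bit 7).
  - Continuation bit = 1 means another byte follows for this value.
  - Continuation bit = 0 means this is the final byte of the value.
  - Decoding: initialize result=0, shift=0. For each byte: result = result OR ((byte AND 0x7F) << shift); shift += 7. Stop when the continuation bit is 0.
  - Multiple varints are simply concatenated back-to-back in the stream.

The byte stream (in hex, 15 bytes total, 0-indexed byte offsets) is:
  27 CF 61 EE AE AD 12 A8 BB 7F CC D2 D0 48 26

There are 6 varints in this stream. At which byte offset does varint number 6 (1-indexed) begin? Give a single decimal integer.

  byte[0]=0x27 cont=0 payload=0x27=39: acc |= 39<<0 -> acc=39 shift=7 [end]
Varint 1: bytes[0:1] = 27 -> value 39 (1 byte(s))
  byte[1]=0xCF cont=1 payload=0x4F=79: acc |= 79<<0 -> acc=79 shift=7
  byte[2]=0x61 cont=0 payload=0x61=97: acc |= 97<<7 -> acc=12495 shift=14 [end]
Varint 2: bytes[1:3] = CF 61 -> value 12495 (2 byte(s))
  byte[3]=0xEE cont=1 payload=0x6E=110: acc |= 110<<0 -> acc=110 shift=7
  byte[4]=0xAE cont=1 payload=0x2E=46: acc |= 46<<7 -> acc=5998 shift=14
  byte[5]=0xAD cont=1 payload=0x2D=45: acc |= 45<<14 -> acc=743278 shift=21
  byte[6]=0x12 cont=0 payload=0x12=18: acc |= 18<<21 -> acc=38492014 shift=28 [end]
Varint 3: bytes[3:7] = EE AE AD 12 -> value 38492014 (4 byte(s))
  byte[7]=0xA8 cont=1 payload=0x28=40: acc |= 40<<0 -> acc=40 shift=7
  byte[8]=0xBB cont=1 payload=0x3B=59: acc |= 59<<7 -> acc=7592 shift=14
  byte[9]=0x7F cont=0 payload=0x7F=127: acc |= 127<<14 -> acc=2088360 shift=21 [end]
Varint 4: bytes[7:10] = A8 BB 7F -> value 2088360 (3 byte(s))
  byte[10]=0xCC cont=1 payload=0x4C=76: acc |= 76<<0 -> acc=76 shift=7
  byte[11]=0xD2 cont=1 payload=0x52=82: acc |= 82<<7 -> acc=10572 shift=14
  byte[12]=0xD0 cont=1 payload=0x50=80: acc |= 80<<14 -> acc=1321292 shift=21
  byte[13]=0x48 cont=0 payload=0x48=72: acc |= 72<<21 -> acc=152316236 shift=28 [end]
Varint 5: bytes[10:14] = CC D2 D0 48 -> value 152316236 (4 byte(s))
  byte[14]=0x26 cont=0 payload=0x26=38: acc |= 38<<0 -> acc=38 shift=7 [end]
Varint 6: bytes[14:15] = 26 -> value 38 (1 byte(s))

Answer: 14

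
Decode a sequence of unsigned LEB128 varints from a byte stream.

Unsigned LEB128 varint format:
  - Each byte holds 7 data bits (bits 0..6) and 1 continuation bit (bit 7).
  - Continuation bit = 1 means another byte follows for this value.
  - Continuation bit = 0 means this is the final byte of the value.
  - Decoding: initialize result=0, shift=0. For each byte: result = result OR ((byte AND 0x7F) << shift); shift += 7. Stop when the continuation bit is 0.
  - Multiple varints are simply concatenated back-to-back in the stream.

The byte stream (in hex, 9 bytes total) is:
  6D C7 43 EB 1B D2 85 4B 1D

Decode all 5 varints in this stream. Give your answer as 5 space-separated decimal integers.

Answer: 109 8647 3563 1229522 29

Derivation:
  byte[0]=0x6D cont=0 payload=0x6D=109: acc |= 109<<0 -> acc=109 shift=7 [end]
Varint 1: bytes[0:1] = 6D -> value 109 (1 byte(s))
  byte[1]=0xC7 cont=1 payload=0x47=71: acc |= 71<<0 -> acc=71 shift=7
  byte[2]=0x43 cont=0 payload=0x43=67: acc |= 67<<7 -> acc=8647 shift=14 [end]
Varint 2: bytes[1:3] = C7 43 -> value 8647 (2 byte(s))
  byte[3]=0xEB cont=1 payload=0x6B=107: acc |= 107<<0 -> acc=107 shift=7
  byte[4]=0x1B cont=0 payload=0x1B=27: acc |= 27<<7 -> acc=3563 shift=14 [end]
Varint 3: bytes[3:5] = EB 1B -> value 3563 (2 byte(s))
  byte[5]=0xD2 cont=1 payload=0x52=82: acc |= 82<<0 -> acc=82 shift=7
  byte[6]=0x85 cont=1 payload=0x05=5: acc |= 5<<7 -> acc=722 shift=14
  byte[7]=0x4B cont=0 payload=0x4B=75: acc |= 75<<14 -> acc=1229522 shift=21 [end]
Varint 4: bytes[5:8] = D2 85 4B -> value 1229522 (3 byte(s))
  byte[8]=0x1D cont=0 payload=0x1D=29: acc |= 29<<0 -> acc=29 shift=7 [end]
Varint 5: bytes[8:9] = 1D -> value 29 (1 byte(s))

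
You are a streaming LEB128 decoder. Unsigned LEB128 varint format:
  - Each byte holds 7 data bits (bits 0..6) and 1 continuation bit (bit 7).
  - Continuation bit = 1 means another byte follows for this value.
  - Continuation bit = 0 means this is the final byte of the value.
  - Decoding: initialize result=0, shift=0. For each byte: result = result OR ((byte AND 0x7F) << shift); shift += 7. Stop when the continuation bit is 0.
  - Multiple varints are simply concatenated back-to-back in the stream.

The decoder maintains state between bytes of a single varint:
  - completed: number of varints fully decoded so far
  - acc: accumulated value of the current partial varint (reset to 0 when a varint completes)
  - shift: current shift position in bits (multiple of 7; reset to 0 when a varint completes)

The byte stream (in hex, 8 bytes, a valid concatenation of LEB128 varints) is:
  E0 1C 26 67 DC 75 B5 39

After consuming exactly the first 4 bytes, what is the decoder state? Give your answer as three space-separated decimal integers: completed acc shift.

Answer: 3 0 0

Derivation:
byte[0]=0xE0 cont=1 payload=0x60: acc |= 96<<0 -> completed=0 acc=96 shift=7
byte[1]=0x1C cont=0 payload=0x1C: varint #1 complete (value=3680); reset -> completed=1 acc=0 shift=0
byte[2]=0x26 cont=0 payload=0x26: varint #2 complete (value=38); reset -> completed=2 acc=0 shift=0
byte[3]=0x67 cont=0 payload=0x67: varint #3 complete (value=103); reset -> completed=3 acc=0 shift=0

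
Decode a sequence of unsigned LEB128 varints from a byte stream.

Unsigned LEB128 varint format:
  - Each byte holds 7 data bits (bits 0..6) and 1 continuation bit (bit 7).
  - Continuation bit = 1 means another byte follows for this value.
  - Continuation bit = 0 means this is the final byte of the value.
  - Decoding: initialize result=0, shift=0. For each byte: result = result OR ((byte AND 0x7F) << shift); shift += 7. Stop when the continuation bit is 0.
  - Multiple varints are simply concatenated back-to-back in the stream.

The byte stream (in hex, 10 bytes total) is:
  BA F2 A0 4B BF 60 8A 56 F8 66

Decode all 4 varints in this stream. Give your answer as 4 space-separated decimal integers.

Answer: 157825338 12351 11018 13176

Derivation:
  byte[0]=0xBA cont=1 payload=0x3A=58: acc |= 58<<0 -> acc=58 shift=7
  byte[1]=0xF2 cont=1 payload=0x72=114: acc |= 114<<7 -> acc=14650 shift=14
  byte[2]=0xA0 cont=1 payload=0x20=32: acc |= 32<<14 -> acc=538938 shift=21
  byte[3]=0x4B cont=0 payload=0x4B=75: acc |= 75<<21 -> acc=157825338 shift=28 [end]
Varint 1: bytes[0:4] = BA F2 A0 4B -> value 157825338 (4 byte(s))
  byte[4]=0xBF cont=1 payload=0x3F=63: acc |= 63<<0 -> acc=63 shift=7
  byte[5]=0x60 cont=0 payload=0x60=96: acc |= 96<<7 -> acc=12351 shift=14 [end]
Varint 2: bytes[4:6] = BF 60 -> value 12351 (2 byte(s))
  byte[6]=0x8A cont=1 payload=0x0A=10: acc |= 10<<0 -> acc=10 shift=7
  byte[7]=0x56 cont=0 payload=0x56=86: acc |= 86<<7 -> acc=11018 shift=14 [end]
Varint 3: bytes[6:8] = 8A 56 -> value 11018 (2 byte(s))
  byte[8]=0xF8 cont=1 payload=0x78=120: acc |= 120<<0 -> acc=120 shift=7
  byte[9]=0x66 cont=0 payload=0x66=102: acc |= 102<<7 -> acc=13176 shift=14 [end]
Varint 4: bytes[8:10] = F8 66 -> value 13176 (2 byte(s))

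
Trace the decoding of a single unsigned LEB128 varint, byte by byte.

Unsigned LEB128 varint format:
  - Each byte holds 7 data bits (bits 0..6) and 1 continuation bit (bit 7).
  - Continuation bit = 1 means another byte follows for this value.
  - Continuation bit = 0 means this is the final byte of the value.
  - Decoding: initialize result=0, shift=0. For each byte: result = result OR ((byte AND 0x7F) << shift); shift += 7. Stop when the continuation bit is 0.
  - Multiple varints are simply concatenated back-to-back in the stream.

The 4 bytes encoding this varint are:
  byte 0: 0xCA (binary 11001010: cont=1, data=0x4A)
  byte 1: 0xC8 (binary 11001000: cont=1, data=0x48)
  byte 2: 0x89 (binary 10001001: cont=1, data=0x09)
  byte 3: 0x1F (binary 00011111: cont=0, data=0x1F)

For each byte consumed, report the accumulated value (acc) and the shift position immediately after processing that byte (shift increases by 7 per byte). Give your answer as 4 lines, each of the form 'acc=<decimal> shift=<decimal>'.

Answer: acc=74 shift=7
acc=9290 shift=14
acc=156746 shift=21
acc=65168458 shift=28

Derivation:
byte 0=0xCA: payload=0x4A=74, contrib = 74<<0 = 74; acc -> 74, shift -> 7
byte 1=0xC8: payload=0x48=72, contrib = 72<<7 = 9216; acc -> 9290, shift -> 14
byte 2=0x89: payload=0x09=9, contrib = 9<<14 = 147456; acc -> 156746, shift -> 21
byte 3=0x1F: payload=0x1F=31, contrib = 31<<21 = 65011712; acc -> 65168458, shift -> 28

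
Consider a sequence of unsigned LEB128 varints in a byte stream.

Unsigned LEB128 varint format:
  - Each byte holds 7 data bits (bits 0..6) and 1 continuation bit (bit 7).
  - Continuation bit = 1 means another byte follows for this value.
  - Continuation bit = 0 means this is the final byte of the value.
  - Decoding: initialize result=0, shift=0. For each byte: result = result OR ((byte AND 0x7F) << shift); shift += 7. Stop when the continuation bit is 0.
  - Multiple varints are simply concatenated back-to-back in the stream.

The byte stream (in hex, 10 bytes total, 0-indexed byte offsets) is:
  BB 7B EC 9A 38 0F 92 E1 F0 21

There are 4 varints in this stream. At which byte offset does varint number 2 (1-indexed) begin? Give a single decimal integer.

  byte[0]=0xBB cont=1 payload=0x3B=59: acc |= 59<<0 -> acc=59 shift=7
  byte[1]=0x7B cont=0 payload=0x7B=123: acc |= 123<<7 -> acc=15803 shift=14 [end]
Varint 1: bytes[0:2] = BB 7B -> value 15803 (2 byte(s))
  byte[2]=0xEC cont=1 payload=0x6C=108: acc |= 108<<0 -> acc=108 shift=7
  byte[3]=0x9A cont=1 payload=0x1A=26: acc |= 26<<7 -> acc=3436 shift=14
  byte[4]=0x38 cont=0 payload=0x38=56: acc |= 56<<14 -> acc=920940 shift=21 [end]
Varint 2: bytes[2:5] = EC 9A 38 -> value 920940 (3 byte(s))
  byte[5]=0x0F cont=0 payload=0x0F=15: acc |= 15<<0 -> acc=15 shift=7 [end]
Varint 3: bytes[5:6] = 0F -> value 15 (1 byte(s))
  byte[6]=0x92 cont=1 payload=0x12=18: acc |= 18<<0 -> acc=18 shift=7
  byte[7]=0xE1 cont=1 payload=0x61=97: acc |= 97<<7 -> acc=12434 shift=14
  byte[8]=0xF0 cont=1 payload=0x70=112: acc |= 112<<14 -> acc=1847442 shift=21
  byte[9]=0x21 cont=0 payload=0x21=33: acc |= 33<<21 -> acc=71053458 shift=28 [end]
Varint 4: bytes[6:10] = 92 E1 F0 21 -> value 71053458 (4 byte(s))

Answer: 2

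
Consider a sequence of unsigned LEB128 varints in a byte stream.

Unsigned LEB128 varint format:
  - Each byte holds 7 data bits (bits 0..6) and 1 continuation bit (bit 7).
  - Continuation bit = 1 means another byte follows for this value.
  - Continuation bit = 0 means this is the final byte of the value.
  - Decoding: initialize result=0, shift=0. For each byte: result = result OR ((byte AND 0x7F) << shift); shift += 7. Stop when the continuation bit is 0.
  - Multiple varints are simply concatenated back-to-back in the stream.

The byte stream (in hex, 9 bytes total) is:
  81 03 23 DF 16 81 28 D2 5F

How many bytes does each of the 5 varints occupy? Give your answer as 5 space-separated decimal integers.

Answer: 2 1 2 2 2

Derivation:
  byte[0]=0x81 cont=1 payload=0x01=1: acc |= 1<<0 -> acc=1 shift=7
  byte[1]=0x03 cont=0 payload=0x03=3: acc |= 3<<7 -> acc=385 shift=14 [end]
Varint 1: bytes[0:2] = 81 03 -> value 385 (2 byte(s))
  byte[2]=0x23 cont=0 payload=0x23=35: acc |= 35<<0 -> acc=35 shift=7 [end]
Varint 2: bytes[2:3] = 23 -> value 35 (1 byte(s))
  byte[3]=0xDF cont=1 payload=0x5F=95: acc |= 95<<0 -> acc=95 shift=7
  byte[4]=0x16 cont=0 payload=0x16=22: acc |= 22<<7 -> acc=2911 shift=14 [end]
Varint 3: bytes[3:5] = DF 16 -> value 2911 (2 byte(s))
  byte[5]=0x81 cont=1 payload=0x01=1: acc |= 1<<0 -> acc=1 shift=7
  byte[6]=0x28 cont=0 payload=0x28=40: acc |= 40<<7 -> acc=5121 shift=14 [end]
Varint 4: bytes[5:7] = 81 28 -> value 5121 (2 byte(s))
  byte[7]=0xD2 cont=1 payload=0x52=82: acc |= 82<<0 -> acc=82 shift=7
  byte[8]=0x5F cont=0 payload=0x5F=95: acc |= 95<<7 -> acc=12242 shift=14 [end]
Varint 5: bytes[7:9] = D2 5F -> value 12242 (2 byte(s))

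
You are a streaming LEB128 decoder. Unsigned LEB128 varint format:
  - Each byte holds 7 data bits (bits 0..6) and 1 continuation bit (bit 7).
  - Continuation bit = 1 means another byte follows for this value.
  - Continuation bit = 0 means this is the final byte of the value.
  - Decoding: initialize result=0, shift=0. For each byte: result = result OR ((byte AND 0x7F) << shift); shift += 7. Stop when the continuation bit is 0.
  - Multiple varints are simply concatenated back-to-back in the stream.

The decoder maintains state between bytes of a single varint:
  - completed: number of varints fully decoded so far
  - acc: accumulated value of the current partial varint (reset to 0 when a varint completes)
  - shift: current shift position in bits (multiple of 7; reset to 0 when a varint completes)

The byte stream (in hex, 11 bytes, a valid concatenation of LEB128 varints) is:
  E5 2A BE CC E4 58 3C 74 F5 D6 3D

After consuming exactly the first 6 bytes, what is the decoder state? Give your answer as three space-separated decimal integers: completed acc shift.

Answer: 2 0 0

Derivation:
byte[0]=0xE5 cont=1 payload=0x65: acc |= 101<<0 -> completed=0 acc=101 shift=7
byte[1]=0x2A cont=0 payload=0x2A: varint #1 complete (value=5477); reset -> completed=1 acc=0 shift=0
byte[2]=0xBE cont=1 payload=0x3E: acc |= 62<<0 -> completed=1 acc=62 shift=7
byte[3]=0xCC cont=1 payload=0x4C: acc |= 76<<7 -> completed=1 acc=9790 shift=14
byte[4]=0xE4 cont=1 payload=0x64: acc |= 100<<14 -> completed=1 acc=1648190 shift=21
byte[5]=0x58 cont=0 payload=0x58: varint #2 complete (value=186197566); reset -> completed=2 acc=0 shift=0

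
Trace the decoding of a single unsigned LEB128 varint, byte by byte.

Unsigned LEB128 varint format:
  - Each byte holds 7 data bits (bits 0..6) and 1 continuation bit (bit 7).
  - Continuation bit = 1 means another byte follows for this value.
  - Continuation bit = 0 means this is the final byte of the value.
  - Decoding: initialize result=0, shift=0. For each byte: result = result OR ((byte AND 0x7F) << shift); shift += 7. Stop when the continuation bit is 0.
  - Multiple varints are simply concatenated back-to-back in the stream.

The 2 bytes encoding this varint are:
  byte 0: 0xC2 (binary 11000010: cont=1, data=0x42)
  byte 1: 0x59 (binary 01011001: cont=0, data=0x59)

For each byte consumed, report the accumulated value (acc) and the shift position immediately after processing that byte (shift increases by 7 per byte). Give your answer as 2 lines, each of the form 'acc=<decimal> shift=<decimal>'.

byte 0=0xC2: payload=0x42=66, contrib = 66<<0 = 66; acc -> 66, shift -> 7
byte 1=0x59: payload=0x59=89, contrib = 89<<7 = 11392; acc -> 11458, shift -> 14

Answer: acc=66 shift=7
acc=11458 shift=14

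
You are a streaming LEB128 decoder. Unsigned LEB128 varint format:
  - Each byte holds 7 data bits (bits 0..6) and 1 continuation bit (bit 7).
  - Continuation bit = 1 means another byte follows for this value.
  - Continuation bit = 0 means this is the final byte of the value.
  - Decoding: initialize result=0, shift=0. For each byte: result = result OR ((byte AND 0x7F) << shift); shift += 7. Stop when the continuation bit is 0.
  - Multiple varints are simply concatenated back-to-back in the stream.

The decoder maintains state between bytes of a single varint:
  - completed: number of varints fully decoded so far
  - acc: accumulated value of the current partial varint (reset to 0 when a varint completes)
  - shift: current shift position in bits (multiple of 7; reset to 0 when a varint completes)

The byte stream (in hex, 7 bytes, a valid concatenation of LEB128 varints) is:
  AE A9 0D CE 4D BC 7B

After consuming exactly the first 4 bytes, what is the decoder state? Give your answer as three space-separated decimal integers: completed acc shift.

byte[0]=0xAE cont=1 payload=0x2E: acc |= 46<<0 -> completed=0 acc=46 shift=7
byte[1]=0xA9 cont=1 payload=0x29: acc |= 41<<7 -> completed=0 acc=5294 shift=14
byte[2]=0x0D cont=0 payload=0x0D: varint #1 complete (value=218286); reset -> completed=1 acc=0 shift=0
byte[3]=0xCE cont=1 payload=0x4E: acc |= 78<<0 -> completed=1 acc=78 shift=7

Answer: 1 78 7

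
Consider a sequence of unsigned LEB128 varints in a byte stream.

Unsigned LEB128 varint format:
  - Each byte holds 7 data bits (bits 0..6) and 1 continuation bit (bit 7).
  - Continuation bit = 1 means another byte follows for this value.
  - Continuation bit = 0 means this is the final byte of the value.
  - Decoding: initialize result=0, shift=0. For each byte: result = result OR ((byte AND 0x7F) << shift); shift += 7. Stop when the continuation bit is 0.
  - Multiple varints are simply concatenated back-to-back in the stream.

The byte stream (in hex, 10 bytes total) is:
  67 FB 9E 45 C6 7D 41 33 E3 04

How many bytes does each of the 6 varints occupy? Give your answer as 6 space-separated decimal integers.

  byte[0]=0x67 cont=0 payload=0x67=103: acc |= 103<<0 -> acc=103 shift=7 [end]
Varint 1: bytes[0:1] = 67 -> value 103 (1 byte(s))
  byte[1]=0xFB cont=1 payload=0x7B=123: acc |= 123<<0 -> acc=123 shift=7
  byte[2]=0x9E cont=1 payload=0x1E=30: acc |= 30<<7 -> acc=3963 shift=14
  byte[3]=0x45 cont=0 payload=0x45=69: acc |= 69<<14 -> acc=1134459 shift=21 [end]
Varint 2: bytes[1:4] = FB 9E 45 -> value 1134459 (3 byte(s))
  byte[4]=0xC6 cont=1 payload=0x46=70: acc |= 70<<0 -> acc=70 shift=7
  byte[5]=0x7D cont=0 payload=0x7D=125: acc |= 125<<7 -> acc=16070 shift=14 [end]
Varint 3: bytes[4:6] = C6 7D -> value 16070 (2 byte(s))
  byte[6]=0x41 cont=0 payload=0x41=65: acc |= 65<<0 -> acc=65 shift=7 [end]
Varint 4: bytes[6:7] = 41 -> value 65 (1 byte(s))
  byte[7]=0x33 cont=0 payload=0x33=51: acc |= 51<<0 -> acc=51 shift=7 [end]
Varint 5: bytes[7:8] = 33 -> value 51 (1 byte(s))
  byte[8]=0xE3 cont=1 payload=0x63=99: acc |= 99<<0 -> acc=99 shift=7
  byte[9]=0x04 cont=0 payload=0x04=4: acc |= 4<<7 -> acc=611 shift=14 [end]
Varint 6: bytes[8:10] = E3 04 -> value 611 (2 byte(s))

Answer: 1 3 2 1 1 2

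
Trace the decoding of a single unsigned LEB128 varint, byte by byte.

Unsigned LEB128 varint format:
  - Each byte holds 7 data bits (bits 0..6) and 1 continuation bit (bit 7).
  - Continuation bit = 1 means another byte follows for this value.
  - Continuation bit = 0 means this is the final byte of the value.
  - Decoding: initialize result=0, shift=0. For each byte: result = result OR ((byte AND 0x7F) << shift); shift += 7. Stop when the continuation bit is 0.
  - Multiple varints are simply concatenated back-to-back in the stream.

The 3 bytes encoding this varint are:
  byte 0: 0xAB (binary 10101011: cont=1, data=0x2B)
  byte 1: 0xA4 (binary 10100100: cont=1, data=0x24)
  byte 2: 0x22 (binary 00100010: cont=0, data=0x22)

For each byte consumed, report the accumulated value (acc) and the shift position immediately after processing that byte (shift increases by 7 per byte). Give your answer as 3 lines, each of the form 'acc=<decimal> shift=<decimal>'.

Answer: acc=43 shift=7
acc=4651 shift=14
acc=561707 shift=21

Derivation:
byte 0=0xAB: payload=0x2B=43, contrib = 43<<0 = 43; acc -> 43, shift -> 7
byte 1=0xA4: payload=0x24=36, contrib = 36<<7 = 4608; acc -> 4651, shift -> 14
byte 2=0x22: payload=0x22=34, contrib = 34<<14 = 557056; acc -> 561707, shift -> 21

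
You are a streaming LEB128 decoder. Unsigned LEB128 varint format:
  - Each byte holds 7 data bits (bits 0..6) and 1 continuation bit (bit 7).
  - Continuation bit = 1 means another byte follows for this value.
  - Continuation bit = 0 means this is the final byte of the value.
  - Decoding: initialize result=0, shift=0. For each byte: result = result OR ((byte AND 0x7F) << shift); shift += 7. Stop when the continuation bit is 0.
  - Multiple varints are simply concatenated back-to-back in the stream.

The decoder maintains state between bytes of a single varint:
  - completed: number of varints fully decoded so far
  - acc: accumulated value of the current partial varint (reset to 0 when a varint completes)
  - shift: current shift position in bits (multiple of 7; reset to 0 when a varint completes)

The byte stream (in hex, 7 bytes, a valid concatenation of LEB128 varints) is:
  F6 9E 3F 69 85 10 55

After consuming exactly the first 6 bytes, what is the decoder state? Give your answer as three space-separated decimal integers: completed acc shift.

byte[0]=0xF6 cont=1 payload=0x76: acc |= 118<<0 -> completed=0 acc=118 shift=7
byte[1]=0x9E cont=1 payload=0x1E: acc |= 30<<7 -> completed=0 acc=3958 shift=14
byte[2]=0x3F cont=0 payload=0x3F: varint #1 complete (value=1036150); reset -> completed=1 acc=0 shift=0
byte[3]=0x69 cont=0 payload=0x69: varint #2 complete (value=105); reset -> completed=2 acc=0 shift=0
byte[4]=0x85 cont=1 payload=0x05: acc |= 5<<0 -> completed=2 acc=5 shift=7
byte[5]=0x10 cont=0 payload=0x10: varint #3 complete (value=2053); reset -> completed=3 acc=0 shift=0

Answer: 3 0 0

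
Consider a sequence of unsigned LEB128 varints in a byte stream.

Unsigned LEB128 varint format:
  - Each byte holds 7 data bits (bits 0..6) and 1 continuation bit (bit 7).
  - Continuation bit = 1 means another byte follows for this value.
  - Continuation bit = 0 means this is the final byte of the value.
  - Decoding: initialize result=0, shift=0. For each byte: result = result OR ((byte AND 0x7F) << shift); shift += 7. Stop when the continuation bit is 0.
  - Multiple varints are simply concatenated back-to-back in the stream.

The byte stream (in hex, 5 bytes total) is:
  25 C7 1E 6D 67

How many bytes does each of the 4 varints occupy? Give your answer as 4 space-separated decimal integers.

Answer: 1 2 1 1

Derivation:
  byte[0]=0x25 cont=0 payload=0x25=37: acc |= 37<<0 -> acc=37 shift=7 [end]
Varint 1: bytes[0:1] = 25 -> value 37 (1 byte(s))
  byte[1]=0xC7 cont=1 payload=0x47=71: acc |= 71<<0 -> acc=71 shift=7
  byte[2]=0x1E cont=0 payload=0x1E=30: acc |= 30<<7 -> acc=3911 shift=14 [end]
Varint 2: bytes[1:3] = C7 1E -> value 3911 (2 byte(s))
  byte[3]=0x6D cont=0 payload=0x6D=109: acc |= 109<<0 -> acc=109 shift=7 [end]
Varint 3: bytes[3:4] = 6D -> value 109 (1 byte(s))
  byte[4]=0x67 cont=0 payload=0x67=103: acc |= 103<<0 -> acc=103 shift=7 [end]
Varint 4: bytes[4:5] = 67 -> value 103 (1 byte(s))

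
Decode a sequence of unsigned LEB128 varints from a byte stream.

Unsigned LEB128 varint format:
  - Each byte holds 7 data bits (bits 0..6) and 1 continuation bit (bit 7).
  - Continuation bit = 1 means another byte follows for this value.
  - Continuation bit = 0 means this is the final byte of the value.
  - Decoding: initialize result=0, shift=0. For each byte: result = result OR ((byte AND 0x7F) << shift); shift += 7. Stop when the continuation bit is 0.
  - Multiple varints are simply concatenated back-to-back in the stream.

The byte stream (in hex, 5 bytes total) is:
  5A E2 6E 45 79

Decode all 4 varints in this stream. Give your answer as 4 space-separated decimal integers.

  byte[0]=0x5A cont=0 payload=0x5A=90: acc |= 90<<0 -> acc=90 shift=7 [end]
Varint 1: bytes[0:1] = 5A -> value 90 (1 byte(s))
  byte[1]=0xE2 cont=1 payload=0x62=98: acc |= 98<<0 -> acc=98 shift=7
  byte[2]=0x6E cont=0 payload=0x6E=110: acc |= 110<<7 -> acc=14178 shift=14 [end]
Varint 2: bytes[1:3] = E2 6E -> value 14178 (2 byte(s))
  byte[3]=0x45 cont=0 payload=0x45=69: acc |= 69<<0 -> acc=69 shift=7 [end]
Varint 3: bytes[3:4] = 45 -> value 69 (1 byte(s))
  byte[4]=0x79 cont=0 payload=0x79=121: acc |= 121<<0 -> acc=121 shift=7 [end]
Varint 4: bytes[4:5] = 79 -> value 121 (1 byte(s))

Answer: 90 14178 69 121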